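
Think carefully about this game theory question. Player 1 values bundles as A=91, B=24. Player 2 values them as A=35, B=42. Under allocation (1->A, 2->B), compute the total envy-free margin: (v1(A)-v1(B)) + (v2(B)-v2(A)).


Step 1: Player 1's margin = v1(A) - v1(B) = 91 - 24 = 67
Step 2: Player 2's margin = v2(B) - v2(A) = 42 - 35 = 7
Step 3: Total margin = 67 + 7 = 74

74


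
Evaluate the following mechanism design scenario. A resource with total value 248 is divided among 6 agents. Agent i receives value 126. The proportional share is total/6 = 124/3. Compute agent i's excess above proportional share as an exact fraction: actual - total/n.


Step 1: Proportional share = 248/6 = 124/3
Step 2: Agent's actual allocation = 126
Step 3: Excess = 126 - 124/3 = 254/3

254/3


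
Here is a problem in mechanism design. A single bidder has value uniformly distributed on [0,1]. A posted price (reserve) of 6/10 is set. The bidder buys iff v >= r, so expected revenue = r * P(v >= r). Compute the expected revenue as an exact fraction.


Step 1: Posted price r = 3/5, value support [0,1]
Step 2: P(v >= r) = (1 - 3/5)/1 = 2/5
Step 3: Expected revenue = r * P(v >= r) = 3/5 * 2/5
Step 4: Revenue = 6/25

6/25


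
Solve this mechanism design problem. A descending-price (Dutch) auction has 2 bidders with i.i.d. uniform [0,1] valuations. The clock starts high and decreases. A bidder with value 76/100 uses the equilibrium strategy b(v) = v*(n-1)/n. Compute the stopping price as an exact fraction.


Step 1: Dutch auctions are strategically equivalent to first-price auctions
Step 2: The equilibrium bid is b(v) = v*(n-1)/n
Step 3: b = 19/25 * 1/2
Step 4: b = 19/50

19/50


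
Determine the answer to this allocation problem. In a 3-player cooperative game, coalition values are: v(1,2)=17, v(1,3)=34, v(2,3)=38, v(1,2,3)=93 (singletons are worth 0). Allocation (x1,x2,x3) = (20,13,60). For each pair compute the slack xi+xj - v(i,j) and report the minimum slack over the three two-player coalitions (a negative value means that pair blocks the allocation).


Step 1: Slack for coalition (1,2): x1+x2 - v12 = 33 - 17 = 16
Step 2: Slack for coalition (1,3): x1+x3 - v13 = 80 - 34 = 46
Step 3: Slack for coalition (2,3): x2+x3 - v23 = 73 - 38 = 35
Step 4: Minimum slack = min(16, 46, 35) = 16, attained by (1,2); no pair can gain by deviating, so the allocation is in the core

16


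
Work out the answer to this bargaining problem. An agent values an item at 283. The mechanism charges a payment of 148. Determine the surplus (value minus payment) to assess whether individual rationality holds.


Step 1: Surplus = value - payment = 283 - 148 = 135
Step 2: IR is satisfied (surplus >= 0)

135


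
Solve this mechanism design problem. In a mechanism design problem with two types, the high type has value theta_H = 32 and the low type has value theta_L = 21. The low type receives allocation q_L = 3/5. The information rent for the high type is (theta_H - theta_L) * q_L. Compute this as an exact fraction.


Step 1: theta_H - theta_L = 32 - 21 = 11
Step 2: Information rent = (theta_H - theta_L) * q_L
Step 3: = 11 * 3/5
Step 4: = 33/5

33/5


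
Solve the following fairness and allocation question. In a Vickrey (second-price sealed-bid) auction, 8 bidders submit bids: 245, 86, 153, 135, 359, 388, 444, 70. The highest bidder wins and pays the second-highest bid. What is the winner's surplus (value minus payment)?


Step 1: Sort bids in descending order: 444, 388, 359, 245, 153, 135, 86, 70
Step 2: The winning bid is the highest: 444
Step 3: The payment equals the second-highest bid: 388
Step 4: Surplus = winner's bid - payment = 444 - 388 = 56

56


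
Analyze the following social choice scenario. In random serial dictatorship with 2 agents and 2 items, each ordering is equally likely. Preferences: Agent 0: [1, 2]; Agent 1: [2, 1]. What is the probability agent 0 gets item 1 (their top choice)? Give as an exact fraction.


Step 1: Agent 0 wants item 1
Step 2: There are 2 possible orderings of agents
Step 3: In 2 orderings, agent 0 gets item 1
Step 4: Probability = 2/2 = 1

1


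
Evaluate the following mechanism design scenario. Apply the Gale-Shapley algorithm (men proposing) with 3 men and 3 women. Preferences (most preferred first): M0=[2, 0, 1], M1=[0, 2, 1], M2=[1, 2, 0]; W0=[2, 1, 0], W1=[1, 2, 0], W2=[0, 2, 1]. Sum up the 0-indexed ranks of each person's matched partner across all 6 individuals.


Step 1: Run Gale-Shapley (men propose, women hold best offer):
  M0 proposes to W2; she accepts
  M1 proposes to W0; she accepts
  M2 proposes to W1; she accepts
Step 2: Final matching: W0-M1, W1-M2, W2-M0
Step 3: 0-indexed ranks (man's rank of his match, then woman's): 0 + 1 + 0 + 1 + 0 + 0
Step 4: Total rank sum = 2

2


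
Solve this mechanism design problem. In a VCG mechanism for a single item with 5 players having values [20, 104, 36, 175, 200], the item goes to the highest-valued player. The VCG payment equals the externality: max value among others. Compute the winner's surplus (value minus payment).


Step 1: The winner is the agent with the highest value: agent 4 with value 200
Step 2: Values of other agents: [20, 104, 36, 175]
Step 3: VCG payment = max of others' values = 175
Step 4: Surplus = 200 - 175 = 25

25


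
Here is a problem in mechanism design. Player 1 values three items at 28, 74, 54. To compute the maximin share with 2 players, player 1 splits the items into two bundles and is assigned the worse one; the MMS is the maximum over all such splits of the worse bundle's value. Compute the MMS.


Step 1: Item values = 28, 74, 54
Step 2: Enumerate all 2-bundle partitions and take the smaller bundle:
  Partition 1: {28} vs {74,54} -> bundles 28, 128; min = 28
  Partition 2: {74} vs {28,54} -> bundles 74, 82; min = 74
  Partition 3: {54} vs {28,74} -> bundles 54, 102; min = 54
Step 3: MMS = max(28, 74, 54) = 74

74


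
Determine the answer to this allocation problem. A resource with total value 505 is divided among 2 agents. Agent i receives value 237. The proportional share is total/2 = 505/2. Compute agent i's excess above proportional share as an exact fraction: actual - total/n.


Step 1: Proportional share = 505/2
Step 2: Agent's actual allocation = 237
Step 3: Excess = 237 - 505/2 = -31/2

-31/2


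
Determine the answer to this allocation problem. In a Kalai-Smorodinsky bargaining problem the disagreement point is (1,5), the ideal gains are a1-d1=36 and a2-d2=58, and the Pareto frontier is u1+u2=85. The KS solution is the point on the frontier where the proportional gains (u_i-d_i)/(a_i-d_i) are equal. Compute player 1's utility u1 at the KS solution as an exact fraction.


Step 1: At the KS point, (u1-d1)/r1 = (u2-d2)/r2 = t and u1+u2 = 85
Step 2: u1 = d1 + r1*t and u2 = d2 + r2*t, so (d1 + r1*t) + (d2 + r2*t) = 85
Step 3: t = (85 - 1 - 5)/(36 + 58) = 79/94
Step 4: u1 = d1 + r1*t = 1 + 36 * 79/94 = 1469/47
Step 5: (Check: u2 = d2 + r2*t = 2526/47; u1+u2 = 1469/47 + 2526/47 = 85, on the frontier.)

1469/47


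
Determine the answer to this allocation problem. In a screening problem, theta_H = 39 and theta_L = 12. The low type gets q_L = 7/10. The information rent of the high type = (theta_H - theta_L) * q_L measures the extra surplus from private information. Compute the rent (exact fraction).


Step 1: theta_H - theta_L = 39 - 12 = 27
Step 2: Information rent = (theta_H - theta_L) * q_L
Step 3: = 27 * 7/10
Step 4: = 189/10

189/10


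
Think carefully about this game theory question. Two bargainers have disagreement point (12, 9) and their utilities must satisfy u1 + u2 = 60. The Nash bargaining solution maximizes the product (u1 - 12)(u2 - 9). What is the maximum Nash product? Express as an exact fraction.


Step 1: The Nash solution splits surplus symmetrically above the disagreement point
Step 2: u1 = (total + d1 - d2)/2 = (60 + 12 - 9)/2 = 63/2
Step 3: u2 = (total - d1 + d2)/2 = (60 - 12 + 9)/2 = 57/2
Step 4: Nash product = (63/2 - 12) * (57/2 - 9)
Step 5: = 39/2 * 39/2 = 1521/4

1521/4


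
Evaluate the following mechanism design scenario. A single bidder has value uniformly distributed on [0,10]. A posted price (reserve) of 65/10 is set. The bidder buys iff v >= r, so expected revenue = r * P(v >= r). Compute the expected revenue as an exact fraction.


Step 1: Posted price r = 13/2, value support [0,10]
Step 2: P(v >= r) = (10 - 13/2)/10 = 7/20
Step 3: Expected revenue = r * P(v >= r) = 13/2 * 7/20
Step 4: Revenue = 91/40

91/40


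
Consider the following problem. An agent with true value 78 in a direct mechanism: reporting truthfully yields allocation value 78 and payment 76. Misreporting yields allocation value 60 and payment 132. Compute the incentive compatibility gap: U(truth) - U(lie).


Step 1: U(truth) = value - payment = 78 - 76 = 2
Step 2: U(lie) = allocation - payment = 60 - 132 = -72
Step 3: IC gap = 2 - (-72) = 74

74


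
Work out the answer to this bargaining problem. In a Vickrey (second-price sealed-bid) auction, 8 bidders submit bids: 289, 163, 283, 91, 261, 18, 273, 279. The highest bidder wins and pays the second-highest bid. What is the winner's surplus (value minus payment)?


Step 1: Sort bids in descending order: 289, 283, 279, 273, 261, 163, 91, 18
Step 2: The winning bid is the highest: 289
Step 3: The payment equals the second-highest bid: 283
Step 4: Surplus = winner's bid - payment = 289 - 283 = 6

6


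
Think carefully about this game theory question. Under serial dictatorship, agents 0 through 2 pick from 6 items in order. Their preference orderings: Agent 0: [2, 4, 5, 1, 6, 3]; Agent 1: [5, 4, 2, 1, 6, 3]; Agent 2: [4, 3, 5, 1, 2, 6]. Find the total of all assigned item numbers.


Step 1: Agent 0 picks item 2
Step 2: Agent 1 picks item 5
Step 3: Agent 2 picks item 4
Step 4: Sum = 2 + 5 + 4 = 11

11


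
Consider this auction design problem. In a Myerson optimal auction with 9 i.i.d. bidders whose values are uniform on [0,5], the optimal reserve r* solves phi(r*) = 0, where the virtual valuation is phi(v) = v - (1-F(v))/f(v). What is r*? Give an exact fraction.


Step 1: For U[0,5], F(v) = v/5 and f(v) = 1/5
Step 2: phi(v) = v - (1 - v/5)/(1/5) = v - (5 - v) = 2v - 5
Step 3: Set phi(r*) = 0: 2r* - 5 = 0
Step 4: r* = 5/2 (the number of bidders n = 9 does not enter)

5/2


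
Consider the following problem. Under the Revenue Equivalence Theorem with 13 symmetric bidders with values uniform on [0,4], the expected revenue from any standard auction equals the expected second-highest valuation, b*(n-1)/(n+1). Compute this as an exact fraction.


Step 1: By Revenue Equivalence, expected revenue = b*(n-1)/(n+1)
Step 2: Substituting n = 13, b = 4
Step 3: Revenue = 4*(13-1)/(13+1) = 4*12/14
Step 4: Revenue = 48/14 = 24/7

24/7


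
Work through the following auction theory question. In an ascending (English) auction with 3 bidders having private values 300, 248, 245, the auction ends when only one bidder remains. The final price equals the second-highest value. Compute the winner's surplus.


Step 1: Identify the highest value: 300
Step 2: Identify the second-highest value: 248
Step 3: The final price = second-highest value = 248
Step 4: Surplus = 300 - 248 = 52

52


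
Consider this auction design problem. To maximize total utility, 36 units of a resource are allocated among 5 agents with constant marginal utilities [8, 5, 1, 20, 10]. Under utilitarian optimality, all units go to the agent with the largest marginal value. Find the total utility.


Step 1: The marginal utilities are [8, 5, 1, 20, 10]
Step 2: The highest marginal utility is 20
Step 3: All 36 units go to that agent
Step 4: Total utility = 20 * 36 = 720

720


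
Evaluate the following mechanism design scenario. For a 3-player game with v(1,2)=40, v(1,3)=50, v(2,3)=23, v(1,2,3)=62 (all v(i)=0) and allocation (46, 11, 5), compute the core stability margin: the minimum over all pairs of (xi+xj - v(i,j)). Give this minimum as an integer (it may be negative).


Step 1: Slack for coalition (1,2): x1+x2 - v12 = 57 - 40 = 17
Step 2: Slack for coalition (1,3): x1+x3 - v13 = 51 - 50 = 1
Step 3: Slack for coalition (2,3): x2+x3 - v23 = 16 - 23 = -7
Step 4: Minimum slack = min(17, 1, -7) = -7, attained by (2,3); coalition (2,3) can block (slack < 0), so the allocation is not in the core

-7


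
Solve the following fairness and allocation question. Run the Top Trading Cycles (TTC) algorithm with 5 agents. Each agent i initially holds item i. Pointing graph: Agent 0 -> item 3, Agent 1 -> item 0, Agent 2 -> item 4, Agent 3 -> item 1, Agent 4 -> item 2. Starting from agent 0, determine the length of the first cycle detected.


Step 1: Trace the pointer graph from agent 0: 0 -> 3 -> 1 -> 0
Step 2: A cycle is detected when we revisit agent 0
Step 3: The cycle is: 0 -> 3 -> 1 -> 0
Step 4: Cycle length = 3

3


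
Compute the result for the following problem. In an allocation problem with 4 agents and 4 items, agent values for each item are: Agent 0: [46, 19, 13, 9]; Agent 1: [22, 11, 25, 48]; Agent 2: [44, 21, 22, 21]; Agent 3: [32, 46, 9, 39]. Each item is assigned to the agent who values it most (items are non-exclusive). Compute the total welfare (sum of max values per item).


Step 1: For each item, find the maximum value among all agents.
Step 2: Item 0 -> Agent 0 (value 46)
Step 3: Item 1 -> Agent 3 (value 46)
Step 4: Item 2 -> Agent 1 (value 25)
Step 5: Item 3 -> Agent 1 (value 48)
Step 6: Total welfare = 46 + 46 + 25 + 48 = 165

165


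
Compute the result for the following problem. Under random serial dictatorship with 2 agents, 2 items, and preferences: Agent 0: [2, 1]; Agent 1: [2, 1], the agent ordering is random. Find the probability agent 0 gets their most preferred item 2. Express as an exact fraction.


Step 1: Agent 0 wants item 2
Step 2: There are 2 possible orderings of agents
Step 3: In 1 orderings, agent 0 gets item 2
Step 4: Probability = 1/2

1/2


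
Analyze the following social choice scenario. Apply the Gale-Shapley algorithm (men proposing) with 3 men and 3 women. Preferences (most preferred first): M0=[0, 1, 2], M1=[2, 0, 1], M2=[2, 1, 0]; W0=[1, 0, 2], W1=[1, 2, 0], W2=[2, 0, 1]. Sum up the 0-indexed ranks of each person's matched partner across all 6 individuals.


Step 1: Run Gale-Shapley (men propose, women hold best offer):
  M0 proposes to W0; she accepts
  M1 proposes to W2; she accepts
  M2 proposes to W2; she switches from M1
  M1 proposes to W0; she switches from M0
  M0 proposes to W1; she accepts
Step 2: Final matching: W0-M1, W1-M0, W2-M2
Step 3: 0-indexed ranks (man's rank of his match, then woman's): 1 + 0 + 1 + 2 + 0 + 0
Step 4: Total rank sum = 4

4


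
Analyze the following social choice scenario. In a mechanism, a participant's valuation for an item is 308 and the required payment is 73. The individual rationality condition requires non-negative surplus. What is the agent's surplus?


Step 1: Surplus = value - payment = 308 - 73 = 235
Step 2: IR is satisfied (surplus >= 0)

235


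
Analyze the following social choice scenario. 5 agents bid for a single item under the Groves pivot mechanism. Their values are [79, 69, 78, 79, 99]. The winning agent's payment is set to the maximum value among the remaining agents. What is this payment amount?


Step 1: The efficient winner is agent 4 with value 99
Step 2: Other agents' values: [79, 69, 78, 79]
Step 3: Pivot payment = max(others) = 79
Step 4: The winner pays 79

79


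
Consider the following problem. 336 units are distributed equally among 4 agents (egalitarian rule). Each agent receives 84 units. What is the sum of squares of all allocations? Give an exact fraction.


Step 1: Each agent's share = 336/4 = 84
Step 2: Square of each share = (84)^2 = 7056
Step 3: Sum of squares = 4 * 7056 = 28224

28224


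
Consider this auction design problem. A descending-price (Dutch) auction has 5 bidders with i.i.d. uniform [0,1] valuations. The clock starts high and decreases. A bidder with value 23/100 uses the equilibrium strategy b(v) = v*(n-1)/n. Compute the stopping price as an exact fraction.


Step 1: Dutch auctions are strategically equivalent to first-price auctions
Step 2: The equilibrium bid is b(v) = v*(n-1)/n
Step 3: b = 23/100 * 4/5
Step 4: b = 23/125

23/125


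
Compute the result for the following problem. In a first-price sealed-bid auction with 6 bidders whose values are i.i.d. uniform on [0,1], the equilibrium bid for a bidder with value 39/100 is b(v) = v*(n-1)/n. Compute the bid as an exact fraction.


Step 1: The symmetric BNE bidding function is b(v) = v * (n-1) / n
Step 2: Substitute v = 39/100 and n = 6
Step 3: b = 39/100 * 5/6
Step 4: b = 13/40

13/40


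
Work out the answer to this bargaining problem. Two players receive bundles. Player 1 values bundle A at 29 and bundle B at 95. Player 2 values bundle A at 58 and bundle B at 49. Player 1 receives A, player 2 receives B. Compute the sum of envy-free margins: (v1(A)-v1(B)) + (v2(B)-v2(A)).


Step 1: Player 1's margin = v1(A) - v1(B) = 29 - 95 = -66
Step 2: Player 2's margin = v2(B) - v2(A) = 49 - 58 = -9
Step 3: Total margin = -66 + -9 = -75

-75


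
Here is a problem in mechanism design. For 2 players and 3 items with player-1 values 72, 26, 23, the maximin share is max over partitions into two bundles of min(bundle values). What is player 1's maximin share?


Step 1: Item values = 72, 26, 23
Step 2: Enumerate all 2-bundle partitions and take the smaller bundle:
  Partition 1: {72} vs {26,23} -> bundles 72, 49; min = 49
  Partition 2: {26} vs {72,23} -> bundles 26, 95; min = 26
  Partition 3: {23} vs {72,26} -> bundles 23, 98; min = 23
Step 3: MMS = max(49, 26, 23) = 49

49


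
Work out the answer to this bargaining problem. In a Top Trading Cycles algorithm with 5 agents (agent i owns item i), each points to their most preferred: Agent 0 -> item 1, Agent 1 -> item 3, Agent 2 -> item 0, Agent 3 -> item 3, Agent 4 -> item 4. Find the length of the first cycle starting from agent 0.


Step 1: Trace the pointer graph from agent 0: 0 -> 1 -> 3 -> 3
Step 2: A cycle is detected when we revisit agent 3
Step 3: The cycle is: 3 -> 3
Step 4: Cycle length = 1

1


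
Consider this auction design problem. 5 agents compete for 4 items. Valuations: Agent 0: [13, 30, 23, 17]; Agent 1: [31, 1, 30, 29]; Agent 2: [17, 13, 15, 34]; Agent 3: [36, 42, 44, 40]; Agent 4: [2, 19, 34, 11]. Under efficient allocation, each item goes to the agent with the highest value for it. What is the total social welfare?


Step 1: For each item, find the maximum value among all agents.
Step 2: Item 0 -> Agent 3 (value 36)
Step 3: Item 1 -> Agent 3 (value 42)
Step 4: Item 2 -> Agent 3 (value 44)
Step 5: Item 3 -> Agent 3 (value 40)
Step 6: Total welfare = 36 + 42 + 44 + 40 = 162

162


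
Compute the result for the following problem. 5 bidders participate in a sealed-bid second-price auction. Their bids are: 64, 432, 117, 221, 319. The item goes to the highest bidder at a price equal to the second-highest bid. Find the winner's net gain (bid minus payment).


Step 1: Sort bids in descending order: 432, 319, 221, 117, 64
Step 2: The winning bid is the highest: 432
Step 3: The payment equals the second-highest bid: 319
Step 4: Surplus = winner's bid - payment = 432 - 319 = 113

113


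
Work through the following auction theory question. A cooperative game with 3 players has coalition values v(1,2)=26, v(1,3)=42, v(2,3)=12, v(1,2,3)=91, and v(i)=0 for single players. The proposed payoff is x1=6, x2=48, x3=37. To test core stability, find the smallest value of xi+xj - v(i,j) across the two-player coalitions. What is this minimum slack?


Step 1: Slack for coalition (1,2): x1+x2 - v12 = 54 - 26 = 28
Step 2: Slack for coalition (1,3): x1+x3 - v13 = 43 - 42 = 1
Step 3: Slack for coalition (2,3): x2+x3 - v23 = 85 - 12 = 73
Step 4: Minimum slack = min(28, 1, 73) = 1, attained by (1,3); no pair can gain by deviating, so the allocation is in the core

1


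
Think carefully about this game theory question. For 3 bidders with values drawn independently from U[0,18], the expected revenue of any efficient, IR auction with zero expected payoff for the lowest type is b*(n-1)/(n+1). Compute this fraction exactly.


Step 1: By Revenue Equivalence, expected revenue = b*(n-1)/(n+1)
Step 2: Substituting n = 3, b = 18
Step 3: Revenue = 18*(3-1)/(3+1) = 18*2/4
Step 4: Revenue = 36/4 = 9

9


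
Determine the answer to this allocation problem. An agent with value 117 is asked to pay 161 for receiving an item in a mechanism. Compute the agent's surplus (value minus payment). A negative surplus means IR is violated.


Step 1: Surplus = value - payment = 117 - 161 = -44
Step 2: IR is violated (surplus < 0)

-44


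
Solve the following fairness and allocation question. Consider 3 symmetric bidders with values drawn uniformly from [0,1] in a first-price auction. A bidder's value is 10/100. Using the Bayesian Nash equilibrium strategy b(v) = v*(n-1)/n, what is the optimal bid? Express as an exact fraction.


Step 1: The symmetric BNE bidding function is b(v) = v * (n-1) / n
Step 2: Substitute v = 1/10 and n = 3
Step 3: b = 1/10 * 2/3
Step 4: b = 1/15

1/15


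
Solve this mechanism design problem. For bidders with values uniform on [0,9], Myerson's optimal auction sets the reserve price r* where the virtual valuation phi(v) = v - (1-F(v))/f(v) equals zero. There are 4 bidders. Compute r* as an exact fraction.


Step 1: For U[0,9], F(v) = v/9 and f(v) = 1/9
Step 2: phi(v) = v - (1 - v/9)/(1/9) = v - (9 - v) = 2v - 9
Step 3: Set phi(r*) = 0: 2r* - 9 = 0
Step 4: r* = 9/2 (the number of bidders n = 4 does not enter)

9/2


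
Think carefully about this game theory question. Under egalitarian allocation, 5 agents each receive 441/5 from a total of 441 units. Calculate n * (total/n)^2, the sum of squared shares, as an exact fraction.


Step 1: Each agent's share = 441/5
Step 2: Square of each share = (441/5)^2 = 194481/25
Step 3: Sum of squares = 5 * 194481/25 = 194481/5

194481/5


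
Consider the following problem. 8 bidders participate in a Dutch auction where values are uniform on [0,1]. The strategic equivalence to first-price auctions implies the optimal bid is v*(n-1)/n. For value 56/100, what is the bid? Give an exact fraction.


Step 1: Dutch auctions are strategically equivalent to first-price auctions
Step 2: The equilibrium bid is b(v) = v*(n-1)/n
Step 3: b = 14/25 * 7/8
Step 4: b = 49/100

49/100


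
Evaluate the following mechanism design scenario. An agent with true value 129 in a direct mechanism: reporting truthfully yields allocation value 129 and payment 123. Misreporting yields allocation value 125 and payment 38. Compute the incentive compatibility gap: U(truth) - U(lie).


Step 1: U(truth) = value - payment = 129 - 123 = 6
Step 2: U(lie) = allocation - payment = 125 - 38 = 87
Step 3: IC gap = 6 - 87 = -81

-81


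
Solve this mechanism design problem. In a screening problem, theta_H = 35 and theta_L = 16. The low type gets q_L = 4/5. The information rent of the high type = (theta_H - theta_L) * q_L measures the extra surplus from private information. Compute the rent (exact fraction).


Step 1: theta_H - theta_L = 35 - 16 = 19
Step 2: Information rent = (theta_H - theta_L) * q_L
Step 3: = 19 * 4/5
Step 4: = 76/5

76/5


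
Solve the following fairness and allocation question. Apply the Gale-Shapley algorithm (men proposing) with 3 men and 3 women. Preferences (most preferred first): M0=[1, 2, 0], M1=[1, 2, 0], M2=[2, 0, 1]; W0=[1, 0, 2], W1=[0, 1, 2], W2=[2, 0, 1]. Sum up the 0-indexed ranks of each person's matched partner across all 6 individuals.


Step 1: Run Gale-Shapley (men propose, women hold best offer):
  M0 proposes to W1; she accepts
  M1 proposes to W1; rejected
  M1 proposes to W2; she accepts
  M2 proposes to W2; she switches from M1
  M1 proposes to W0; she accepts
Step 2: Final matching: W0-M1, W1-M0, W2-M2
Step 3: 0-indexed ranks (man's rank of his match, then woman's): 2 + 0 + 0 + 0 + 0 + 0
Step 4: Total rank sum = 2

2


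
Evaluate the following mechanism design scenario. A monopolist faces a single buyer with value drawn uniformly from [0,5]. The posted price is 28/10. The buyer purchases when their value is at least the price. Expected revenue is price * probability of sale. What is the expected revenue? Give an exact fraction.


Step 1: Posted price r = 14/5, value support [0,5]
Step 2: P(v >= r) = (5 - 14/5)/5 = 11/25
Step 3: Expected revenue = r * P(v >= r) = 14/5 * 11/25
Step 4: Revenue = 154/125

154/125


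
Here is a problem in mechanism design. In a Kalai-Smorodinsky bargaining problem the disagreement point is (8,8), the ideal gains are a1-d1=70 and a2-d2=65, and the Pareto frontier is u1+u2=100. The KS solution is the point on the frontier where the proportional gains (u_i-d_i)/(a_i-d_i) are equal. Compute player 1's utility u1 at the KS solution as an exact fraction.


Step 1: At the KS point, (u1-d1)/r1 = (u2-d2)/r2 = t and u1+u2 = 100
Step 2: u1 = d1 + r1*t and u2 = d2 + r2*t, so (d1 + r1*t) + (d2 + r2*t) = 100
Step 3: t = (100 - 8 - 8)/(70 + 65) = 84/135 = 28/45
Step 4: u1 = d1 + r1*t = 8 + 70 * 28/45 = 464/9
Step 5: (Check: u2 = d2 + r2*t = 436/9; u1+u2 = 464/9 + 436/9 = 100, on the frontier.)

464/9


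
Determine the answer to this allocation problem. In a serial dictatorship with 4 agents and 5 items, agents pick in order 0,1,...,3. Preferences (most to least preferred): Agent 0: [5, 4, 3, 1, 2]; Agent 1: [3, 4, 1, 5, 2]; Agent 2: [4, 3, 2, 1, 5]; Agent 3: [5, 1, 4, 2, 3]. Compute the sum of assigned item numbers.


Step 1: Agent 0 picks item 5
Step 2: Agent 1 picks item 3
Step 3: Agent 2 picks item 4
Step 4: Agent 3 picks item 1
Step 5: Sum = 5 + 3 + 4 + 1 = 13

13


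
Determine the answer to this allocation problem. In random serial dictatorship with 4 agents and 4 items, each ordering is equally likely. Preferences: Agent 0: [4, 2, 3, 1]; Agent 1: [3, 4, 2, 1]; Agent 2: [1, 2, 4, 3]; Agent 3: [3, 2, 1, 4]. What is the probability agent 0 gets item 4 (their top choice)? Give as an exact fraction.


Step 1: Agent 0 wants item 4
Step 2: There are 24 possible orderings of agents
Step 3: In 20 orderings, agent 0 gets item 4
Step 4: Probability = 20/24 = 5/6

5/6


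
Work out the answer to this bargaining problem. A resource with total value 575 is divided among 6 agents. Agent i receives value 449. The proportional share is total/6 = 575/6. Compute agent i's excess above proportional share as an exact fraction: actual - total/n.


Step 1: Proportional share = 575/6
Step 2: Agent's actual allocation = 449
Step 3: Excess = 449 - 575/6 = 2119/6

2119/6


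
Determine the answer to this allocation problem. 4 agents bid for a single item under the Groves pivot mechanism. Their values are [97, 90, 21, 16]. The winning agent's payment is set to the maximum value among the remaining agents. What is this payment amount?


Step 1: The efficient winner is agent 0 with value 97
Step 2: Other agents' values: [90, 21, 16]
Step 3: Pivot payment = max(others) = 90
Step 4: The winner pays 90

90


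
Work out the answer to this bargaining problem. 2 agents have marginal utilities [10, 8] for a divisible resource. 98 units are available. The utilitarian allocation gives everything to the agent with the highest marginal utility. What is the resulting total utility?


Step 1: The marginal utilities are [10, 8]
Step 2: The highest marginal utility is 10
Step 3: All 98 units go to that agent
Step 4: Total utility = 10 * 98 = 980

980


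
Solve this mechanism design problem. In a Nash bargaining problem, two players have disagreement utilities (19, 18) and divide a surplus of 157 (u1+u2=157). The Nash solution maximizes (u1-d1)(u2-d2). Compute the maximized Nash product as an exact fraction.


Step 1: The Nash solution splits surplus symmetrically above the disagreement point
Step 2: u1 = (total + d1 - d2)/2 = (157 + 19 - 18)/2 = 79
Step 3: u2 = (total - d1 + d2)/2 = (157 - 19 + 18)/2 = 78
Step 4: Nash product = (79 - 19) * (78 - 18)
Step 5: = 60 * 60 = 3600

3600


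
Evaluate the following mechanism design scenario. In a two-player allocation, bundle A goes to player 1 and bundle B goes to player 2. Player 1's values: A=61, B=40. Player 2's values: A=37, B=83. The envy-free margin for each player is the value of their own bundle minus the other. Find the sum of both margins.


Step 1: Player 1's margin = v1(A) - v1(B) = 61 - 40 = 21
Step 2: Player 2's margin = v2(B) - v2(A) = 83 - 37 = 46
Step 3: Total margin = 21 + 46 = 67

67


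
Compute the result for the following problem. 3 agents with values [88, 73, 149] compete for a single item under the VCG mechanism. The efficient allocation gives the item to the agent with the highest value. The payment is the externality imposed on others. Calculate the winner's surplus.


Step 1: The winner is the agent with the highest value: agent 2 with value 149
Step 2: Values of other agents: [88, 73]
Step 3: VCG payment = max of others' values = 88
Step 4: Surplus = 149 - 88 = 61

61


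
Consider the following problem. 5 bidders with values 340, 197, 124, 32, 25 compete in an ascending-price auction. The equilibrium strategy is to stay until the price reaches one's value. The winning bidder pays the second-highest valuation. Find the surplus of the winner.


Step 1: Identify the highest value: 340
Step 2: Identify the second-highest value: 197
Step 3: The final price = second-highest value = 197
Step 4: Surplus = 340 - 197 = 143

143


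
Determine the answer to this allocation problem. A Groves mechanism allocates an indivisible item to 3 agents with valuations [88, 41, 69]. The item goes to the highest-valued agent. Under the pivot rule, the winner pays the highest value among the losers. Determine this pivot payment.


Step 1: The efficient winner is agent 0 with value 88
Step 2: Other agents' values: [41, 69]
Step 3: Pivot payment = max(others) = 69
Step 4: The winner pays 69

69


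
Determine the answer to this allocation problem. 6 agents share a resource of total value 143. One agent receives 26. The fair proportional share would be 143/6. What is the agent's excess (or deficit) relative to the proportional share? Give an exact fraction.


Step 1: Proportional share = 143/6
Step 2: Agent's actual allocation = 26
Step 3: Excess = 26 - 143/6 = 13/6

13/6


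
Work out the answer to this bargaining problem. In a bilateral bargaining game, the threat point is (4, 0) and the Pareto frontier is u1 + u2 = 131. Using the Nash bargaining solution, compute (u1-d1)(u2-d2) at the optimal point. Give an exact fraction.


Step 1: The Nash solution splits surplus symmetrically above the disagreement point
Step 2: u1 = (total + d1 - d2)/2 = (131 + 4 - 0)/2 = 135/2
Step 3: u2 = (total - d1 + d2)/2 = (131 - 4 + 0)/2 = 127/2
Step 4: Nash product = (135/2 - 4) * (127/2 - 0)
Step 5: = 127/2 * 127/2 = 16129/4

16129/4


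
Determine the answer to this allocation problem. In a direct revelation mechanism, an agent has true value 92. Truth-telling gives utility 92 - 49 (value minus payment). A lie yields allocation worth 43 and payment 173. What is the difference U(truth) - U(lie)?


Step 1: U(truth) = value - payment = 92 - 49 = 43
Step 2: U(lie) = allocation - payment = 43 - 173 = -130
Step 3: IC gap = 43 - (-130) = 173

173


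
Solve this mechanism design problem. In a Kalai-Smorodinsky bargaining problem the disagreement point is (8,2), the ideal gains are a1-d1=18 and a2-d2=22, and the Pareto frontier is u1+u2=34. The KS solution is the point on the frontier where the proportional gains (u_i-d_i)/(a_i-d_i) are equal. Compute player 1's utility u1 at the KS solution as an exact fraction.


Step 1: At the KS point, (u1-d1)/r1 = (u2-d2)/r2 = t and u1+u2 = 34
Step 2: u1 = d1 + r1*t and u2 = d2 + r2*t, so (d1 + r1*t) + (d2 + r2*t) = 34
Step 3: t = (34 - 8 - 2)/(18 + 22) = 24/40 = 3/5
Step 4: u1 = d1 + r1*t = 8 + 18 * 3/5 = 94/5
Step 5: (Check: u2 = d2 + r2*t = 76/5; u1+u2 = 94/5 + 76/5 = 34, on the frontier.)

94/5


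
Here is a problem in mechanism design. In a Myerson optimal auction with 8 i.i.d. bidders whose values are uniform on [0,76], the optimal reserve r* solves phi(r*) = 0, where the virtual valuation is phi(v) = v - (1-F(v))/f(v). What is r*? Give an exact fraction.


Step 1: For U[0,76], F(v) = v/76 and f(v) = 1/76
Step 2: phi(v) = v - (1 - v/76)/(1/76) = v - (76 - v) = 2v - 76
Step 3: Set phi(r*) = 0: 2r* - 76 = 0
Step 4: r* = 76/2 = 38 (the number of bidders n = 8 does not enter)

38


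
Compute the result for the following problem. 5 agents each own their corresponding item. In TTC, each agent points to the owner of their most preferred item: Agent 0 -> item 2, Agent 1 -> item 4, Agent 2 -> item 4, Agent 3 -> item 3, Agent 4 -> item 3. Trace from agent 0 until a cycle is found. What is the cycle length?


Step 1: Trace the pointer graph from agent 0: 0 -> 2 -> 4 -> 3 -> 3
Step 2: A cycle is detected when we revisit agent 3
Step 3: The cycle is: 3 -> 3
Step 4: Cycle length = 1

1


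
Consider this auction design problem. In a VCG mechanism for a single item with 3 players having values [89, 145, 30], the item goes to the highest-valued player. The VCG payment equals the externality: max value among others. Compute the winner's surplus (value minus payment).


Step 1: The winner is the agent with the highest value: agent 1 with value 145
Step 2: Values of other agents: [89, 30]
Step 3: VCG payment = max of others' values = 89
Step 4: Surplus = 145 - 89 = 56

56


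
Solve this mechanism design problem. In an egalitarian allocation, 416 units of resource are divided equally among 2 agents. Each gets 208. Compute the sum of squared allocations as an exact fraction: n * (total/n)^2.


Step 1: Each agent's share = 416/2 = 208
Step 2: Square of each share = (208)^2 = 43264
Step 3: Sum of squares = 2 * 43264 = 86528

86528


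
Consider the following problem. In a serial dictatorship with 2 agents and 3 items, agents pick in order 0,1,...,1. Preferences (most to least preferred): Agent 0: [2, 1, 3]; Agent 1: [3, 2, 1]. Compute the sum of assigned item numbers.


Step 1: Agent 0 picks item 2
Step 2: Agent 1 picks item 3
Step 3: Sum = 2 + 3 = 5

5


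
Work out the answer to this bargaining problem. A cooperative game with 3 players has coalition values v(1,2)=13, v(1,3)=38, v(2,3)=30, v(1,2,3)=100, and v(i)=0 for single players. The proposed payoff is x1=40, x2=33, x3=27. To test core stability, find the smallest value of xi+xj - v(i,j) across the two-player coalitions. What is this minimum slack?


Step 1: Slack for coalition (1,2): x1+x2 - v12 = 73 - 13 = 60
Step 2: Slack for coalition (1,3): x1+x3 - v13 = 67 - 38 = 29
Step 3: Slack for coalition (2,3): x2+x3 - v23 = 60 - 30 = 30
Step 4: Minimum slack = min(60, 29, 30) = 29, attained by (1,3); no pair can gain by deviating, so the allocation is in the core

29


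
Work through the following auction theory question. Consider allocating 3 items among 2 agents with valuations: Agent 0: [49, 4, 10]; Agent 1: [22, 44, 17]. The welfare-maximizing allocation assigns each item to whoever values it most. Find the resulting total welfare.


Step 1: For each item, find the maximum value among all agents.
Step 2: Item 0 -> Agent 0 (value 49)
Step 3: Item 1 -> Agent 1 (value 44)
Step 4: Item 2 -> Agent 1 (value 17)
Step 5: Total welfare = 49 + 44 + 17 = 110

110


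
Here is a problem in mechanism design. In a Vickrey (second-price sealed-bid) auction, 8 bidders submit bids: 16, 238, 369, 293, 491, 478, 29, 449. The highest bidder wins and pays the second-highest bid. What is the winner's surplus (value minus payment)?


Step 1: Sort bids in descending order: 491, 478, 449, 369, 293, 238, 29, 16
Step 2: The winning bid is the highest: 491
Step 3: The payment equals the second-highest bid: 478
Step 4: Surplus = winner's bid - payment = 491 - 478 = 13

13


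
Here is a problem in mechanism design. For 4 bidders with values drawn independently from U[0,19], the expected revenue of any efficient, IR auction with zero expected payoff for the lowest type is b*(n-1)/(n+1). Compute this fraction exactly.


Step 1: By Revenue Equivalence, expected revenue = b*(n-1)/(n+1)
Step 2: Substituting n = 4, b = 19
Step 3: Revenue = 19*(4-1)/(4+1) = 19*3/5
Step 4: Revenue = 57/5

57/5


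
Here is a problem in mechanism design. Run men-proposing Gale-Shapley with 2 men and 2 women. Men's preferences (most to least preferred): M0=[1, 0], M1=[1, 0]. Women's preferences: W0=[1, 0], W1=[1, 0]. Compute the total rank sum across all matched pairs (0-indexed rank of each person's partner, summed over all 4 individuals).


Step 1: Run Gale-Shapley (men propose, women hold best offer):
  M0 proposes to W1; she accepts
  M1 proposes to W1; she switches from M0
  M0 proposes to W0; she accepts
Step 2: Final matching: W0-M0, W1-M1
Step 3: 0-indexed ranks (man's rank of his match, then woman's): 1 + 1 + 0 + 0
Step 4: Total rank sum = 2

2


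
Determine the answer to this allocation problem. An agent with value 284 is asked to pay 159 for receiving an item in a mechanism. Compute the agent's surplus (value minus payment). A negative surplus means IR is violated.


Step 1: Surplus = value - payment = 284 - 159 = 125
Step 2: IR is satisfied (surplus >= 0)

125


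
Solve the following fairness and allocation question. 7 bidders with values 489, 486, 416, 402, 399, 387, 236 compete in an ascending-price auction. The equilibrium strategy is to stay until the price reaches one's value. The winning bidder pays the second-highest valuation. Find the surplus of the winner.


Step 1: Identify the highest value: 489
Step 2: Identify the second-highest value: 486
Step 3: The final price = second-highest value = 486
Step 4: Surplus = 489 - 486 = 3

3


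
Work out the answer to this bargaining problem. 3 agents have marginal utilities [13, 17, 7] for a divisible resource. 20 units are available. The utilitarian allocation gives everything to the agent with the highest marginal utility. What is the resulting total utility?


Step 1: The marginal utilities are [13, 17, 7]
Step 2: The highest marginal utility is 17
Step 3: All 20 units go to that agent
Step 4: Total utility = 17 * 20 = 340

340


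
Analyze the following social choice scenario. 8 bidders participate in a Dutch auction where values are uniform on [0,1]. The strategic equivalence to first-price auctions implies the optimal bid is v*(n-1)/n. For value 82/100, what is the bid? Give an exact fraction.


Step 1: Dutch auctions are strategically equivalent to first-price auctions
Step 2: The equilibrium bid is b(v) = v*(n-1)/n
Step 3: b = 41/50 * 7/8
Step 4: b = 287/400

287/400


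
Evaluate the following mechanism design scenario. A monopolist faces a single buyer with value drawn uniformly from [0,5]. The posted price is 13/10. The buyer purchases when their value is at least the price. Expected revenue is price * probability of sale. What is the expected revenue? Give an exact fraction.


Step 1: Posted price r = 13/10, value support [0,5]
Step 2: P(v >= r) = (5 - 13/10)/5 = 37/50
Step 3: Expected revenue = r * P(v >= r) = 13/10 * 37/50
Step 4: Revenue = 481/500

481/500


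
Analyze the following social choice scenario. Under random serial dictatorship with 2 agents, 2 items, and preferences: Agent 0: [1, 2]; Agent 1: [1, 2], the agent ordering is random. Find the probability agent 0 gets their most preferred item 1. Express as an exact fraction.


Step 1: Agent 0 wants item 1
Step 2: There are 2 possible orderings of agents
Step 3: In 1 orderings, agent 0 gets item 1
Step 4: Probability = 1/2

1/2


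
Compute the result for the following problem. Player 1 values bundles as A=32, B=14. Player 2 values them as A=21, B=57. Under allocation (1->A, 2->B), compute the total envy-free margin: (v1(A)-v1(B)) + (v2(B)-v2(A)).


Step 1: Player 1's margin = v1(A) - v1(B) = 32 - 14 = 18
Step 2: Player 2's margin = v2(B) - v2(A) = 57 - 21 = 36
Step 3: Total margin = 18 + 36 = 54

54
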